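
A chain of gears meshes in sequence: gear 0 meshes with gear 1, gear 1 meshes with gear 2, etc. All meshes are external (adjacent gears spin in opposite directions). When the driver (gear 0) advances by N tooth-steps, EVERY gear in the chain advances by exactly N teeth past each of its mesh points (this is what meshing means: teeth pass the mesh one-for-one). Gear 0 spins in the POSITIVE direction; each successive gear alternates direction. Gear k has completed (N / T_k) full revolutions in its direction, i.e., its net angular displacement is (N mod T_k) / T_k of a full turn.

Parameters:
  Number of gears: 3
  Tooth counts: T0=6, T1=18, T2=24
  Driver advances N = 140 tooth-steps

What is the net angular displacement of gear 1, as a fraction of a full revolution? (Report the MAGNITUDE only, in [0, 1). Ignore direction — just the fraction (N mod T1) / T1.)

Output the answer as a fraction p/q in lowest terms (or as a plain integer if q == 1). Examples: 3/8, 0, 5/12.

Chain of 3 gears, tooth counts: [6, 18, 24]
  gear 0: T0=6, direction=positive, advance = 140 mod 6 = 2 teeth = 2/6 turn
  gear 1: T1=18, direction=negative, advance = 140 mod 18 = 14 teeth = 14/18 turn
  gear 2: T2=24, direction=positive, advance = 140 mod 24 = 20 teeth = 20/24 turn
Gear 1: 140 mod 18 = 14
Fraction = 14 / 18 = 7/9 (gcd(14,18)=2) = 7/9

Answer: 7/9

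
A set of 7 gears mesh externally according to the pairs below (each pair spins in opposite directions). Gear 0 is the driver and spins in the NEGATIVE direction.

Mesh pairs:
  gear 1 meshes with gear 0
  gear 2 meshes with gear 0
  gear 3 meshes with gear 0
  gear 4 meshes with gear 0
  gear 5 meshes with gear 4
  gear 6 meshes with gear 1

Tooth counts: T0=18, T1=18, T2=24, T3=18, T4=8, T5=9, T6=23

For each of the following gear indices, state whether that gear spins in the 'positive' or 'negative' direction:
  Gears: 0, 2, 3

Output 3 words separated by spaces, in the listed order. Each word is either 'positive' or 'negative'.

Answer: negative positive positive

Derivation:
Gear 0 (driver): negative (depth 0)
  gear 1: meshes with gear 0 -> depth 1 -> positive (opposite of gear 0)
  gear 2: meshes with gear 0 -> depth 1 -> positive (opposite of gear 0)
  gear 3: meshes with gear 0 -> depth 1 -> positive (opposite of gear 0)
  gear 4: meshes with gear 0 -> depth 1 -> positive (opposite of gear 0)
  gear 5: meshes with gear 4 -> depth 2 -> negative (opposite of gear 4)
  gear 6: meshes with gear 1 -> depth 2 -> negative (opposite of gear 1)
Queried indices 0, 2, 3 -> negative, positive, positive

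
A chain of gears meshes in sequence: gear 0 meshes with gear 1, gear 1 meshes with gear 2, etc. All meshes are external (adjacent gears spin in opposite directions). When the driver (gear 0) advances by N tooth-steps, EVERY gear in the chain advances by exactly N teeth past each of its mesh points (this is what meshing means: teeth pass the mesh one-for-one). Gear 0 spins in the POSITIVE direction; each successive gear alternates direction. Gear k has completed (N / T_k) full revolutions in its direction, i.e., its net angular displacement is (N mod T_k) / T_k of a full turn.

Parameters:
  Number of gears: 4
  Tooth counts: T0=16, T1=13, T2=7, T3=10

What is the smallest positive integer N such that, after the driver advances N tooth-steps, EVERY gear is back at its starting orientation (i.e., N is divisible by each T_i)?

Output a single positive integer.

Answer: 7280

Derivation:
Gear k returns to start when N is a multiple of T_k.
All gears at start simultaneously when N is a common multiple of [16, 13, 7, 10]; the smallest such N is lcm(16, 13, 7, 10).
Start: lcm = T0 = 16
Fold in T1=13: gcd(16, 13) = 1; lcm(16, 13) = 16 * 13 / 1 = 208 / 1 = 208
Fold in T2=7: gcd(208, 7) = 1; lcm(208, 7) = 208 * 7 / 1 = 1456 / 1 = 1456
Fold in T3=10: gcd(1456, 10) = 2; lcm(1456, 10) = 1456 * 10 / 2 = 14560 / 2 = 7280
Full cycle length = 7280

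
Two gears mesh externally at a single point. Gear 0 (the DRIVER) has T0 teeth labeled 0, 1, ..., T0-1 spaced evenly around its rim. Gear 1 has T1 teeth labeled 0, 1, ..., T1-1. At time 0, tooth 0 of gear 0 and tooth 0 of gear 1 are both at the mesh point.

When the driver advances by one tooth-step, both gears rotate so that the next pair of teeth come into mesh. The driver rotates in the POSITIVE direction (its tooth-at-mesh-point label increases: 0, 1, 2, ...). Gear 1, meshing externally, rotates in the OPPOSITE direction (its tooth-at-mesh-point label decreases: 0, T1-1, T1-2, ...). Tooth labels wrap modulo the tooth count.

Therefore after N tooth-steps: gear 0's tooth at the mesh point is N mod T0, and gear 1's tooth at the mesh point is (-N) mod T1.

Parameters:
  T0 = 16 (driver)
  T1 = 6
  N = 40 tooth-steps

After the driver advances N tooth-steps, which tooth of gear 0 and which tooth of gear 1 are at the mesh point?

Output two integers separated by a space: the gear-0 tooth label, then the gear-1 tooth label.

Gear 0 (driver, T0=16): tooth at mesh = N mod T0
  40 = 2 * 16 + 8, so 40 mod 16 = 8
  gear 0 tooth = 8
Gear 1 (driven, T1=6): tooth at mesh = (-N) mod T1
  40 = 6 * 6 + 4, so 40 mod 6 = 4
  (-40) mod 6 = (-4) mod 6 = 6 - 4 = 2
Mesh after 40 steps: gear-0 tooth 8 meets gear-1 tooth 2

Answer: 8 2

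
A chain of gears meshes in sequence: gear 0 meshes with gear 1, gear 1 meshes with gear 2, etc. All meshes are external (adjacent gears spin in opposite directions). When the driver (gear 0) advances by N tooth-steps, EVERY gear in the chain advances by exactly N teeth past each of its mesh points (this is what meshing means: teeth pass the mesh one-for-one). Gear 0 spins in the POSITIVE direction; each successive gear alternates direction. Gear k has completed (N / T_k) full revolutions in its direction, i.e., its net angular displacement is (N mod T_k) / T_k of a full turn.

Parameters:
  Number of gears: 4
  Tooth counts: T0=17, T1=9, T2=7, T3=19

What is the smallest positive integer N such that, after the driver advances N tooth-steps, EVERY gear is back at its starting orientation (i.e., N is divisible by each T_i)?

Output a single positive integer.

Answer: 20349

Derivation:
Gear k returns to start when N is a multiple of T_k.
All gears at start simultaneously when N is a common multiple of [17, 9, 7, 19]; the smallest such N is lcm(17, 9, 7, 19).
Start: lcm = T0 = 17
Fold in T1=9: gcd(17, 9) = 1; lcm(17, 9) = 17 * 9 / 1 = 153 / 1 = 153
Fold in T2=7: gcd(153, 7) = 1; lcm(153, 7) = 153 * 7 / 1 = 1071 / 1 = 1071
Fold in T3=19: gcd(1071, 19) = 1; lcm(1071, 19) = 1071 * 19 / 1 = 20349 / 1 = 20349
Full cycle length = 20349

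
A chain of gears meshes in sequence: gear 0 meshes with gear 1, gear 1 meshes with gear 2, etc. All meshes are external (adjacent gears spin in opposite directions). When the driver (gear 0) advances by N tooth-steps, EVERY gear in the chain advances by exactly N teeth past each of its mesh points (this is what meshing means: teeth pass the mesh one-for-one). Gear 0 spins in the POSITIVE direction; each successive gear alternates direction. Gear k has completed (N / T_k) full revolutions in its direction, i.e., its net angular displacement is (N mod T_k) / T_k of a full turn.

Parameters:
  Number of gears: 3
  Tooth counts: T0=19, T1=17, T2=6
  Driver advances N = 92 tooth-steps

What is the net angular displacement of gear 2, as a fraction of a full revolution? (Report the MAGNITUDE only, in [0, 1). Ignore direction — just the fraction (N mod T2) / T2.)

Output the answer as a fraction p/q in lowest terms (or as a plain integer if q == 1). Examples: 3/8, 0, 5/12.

Chain of 3 gears, tooth counts: [19, 17, 6]
  gear 0: T0=19, direction=positive, advance = 92 mod 19 = 16 teeth = 16/19 turn
  gear 1: T1=17, direction=negative, advance = 92 mod 17 = 7 teeth = 7/17 turn
  gear 2: T2=6, direction=positive, advance = 92 mod 6 = 2 teeth = 2/6 turn
Gear 2: 92 mod 6 = 2
Fraction = 2 / 6 = 1/3 (gcd(2,6)=2) = 1/3

Answer: 1/3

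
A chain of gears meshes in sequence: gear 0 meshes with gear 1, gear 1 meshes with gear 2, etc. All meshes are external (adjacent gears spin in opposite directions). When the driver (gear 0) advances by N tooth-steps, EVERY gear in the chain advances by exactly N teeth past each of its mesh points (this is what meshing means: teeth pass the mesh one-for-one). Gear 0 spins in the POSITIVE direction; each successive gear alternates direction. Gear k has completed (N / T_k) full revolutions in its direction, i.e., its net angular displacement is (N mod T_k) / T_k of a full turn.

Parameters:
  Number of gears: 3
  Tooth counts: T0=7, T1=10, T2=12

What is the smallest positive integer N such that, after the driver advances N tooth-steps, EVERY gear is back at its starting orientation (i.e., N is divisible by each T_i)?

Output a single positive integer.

Answer: 420

Derivation:
Gear k returns to start when N is a multiple of T_k.
All gears at start simultaneously when N is a common multiple of [7, 10, 12]; the smallest such N is lcm(7, 10, 12).
Start: lcm = T0 = 7
Fold in T1=10: gcd(7, 10) = 1; lcm(7, 10) = 7 * 10 / 1 = 70 / 1 = 70
Fold in T2=12: gcd(70, 12) = 2; lcm(70, 12) = 70 * 12 / 2 = 840 / 2 = 420
Full cycle length = 420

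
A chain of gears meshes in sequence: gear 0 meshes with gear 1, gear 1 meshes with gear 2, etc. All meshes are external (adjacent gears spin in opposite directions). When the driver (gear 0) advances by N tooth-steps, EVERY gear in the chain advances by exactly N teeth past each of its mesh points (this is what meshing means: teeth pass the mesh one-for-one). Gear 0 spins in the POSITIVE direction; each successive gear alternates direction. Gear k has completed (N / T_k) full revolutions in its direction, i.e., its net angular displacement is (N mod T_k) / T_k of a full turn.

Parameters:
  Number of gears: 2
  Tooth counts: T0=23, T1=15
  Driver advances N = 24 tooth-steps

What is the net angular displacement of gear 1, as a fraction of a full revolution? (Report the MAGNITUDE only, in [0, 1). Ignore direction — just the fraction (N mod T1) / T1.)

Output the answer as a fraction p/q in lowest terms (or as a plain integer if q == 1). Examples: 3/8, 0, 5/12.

Answer: 3/5

Derivation:
Chain of 2 gears, tooth counts: [23, 15]
  gear 0: T0=23, direction=positive, advance = 24 mod 23 = 1 teeth = 1/23 turn
  gear 1: T1=15, direction=negative, advance = 24 mod 15 = 9 teeth = 9/15 turn
Gear 1: 24 mod 15 = 9
Fraction = 9 / 15 = 3/5 (gcd(9,15)=3) = 3/5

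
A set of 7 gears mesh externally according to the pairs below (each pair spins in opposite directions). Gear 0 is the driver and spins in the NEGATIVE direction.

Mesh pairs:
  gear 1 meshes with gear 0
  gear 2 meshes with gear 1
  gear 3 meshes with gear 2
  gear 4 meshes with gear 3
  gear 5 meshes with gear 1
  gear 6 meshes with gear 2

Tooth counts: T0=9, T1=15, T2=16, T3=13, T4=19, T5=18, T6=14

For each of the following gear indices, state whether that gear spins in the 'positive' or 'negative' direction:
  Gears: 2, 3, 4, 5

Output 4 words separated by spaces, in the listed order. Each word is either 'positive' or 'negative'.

Gear 0 (driver): negative (depth 0)
  gear 1: meshes with gear 0 -> depth 1 -> positive (opposite of gear 0)
  gear 2: meshes with gear 1 -> depth 2 -> negative (opposite of gear 1)
  gear 3: meshes with gear 2 -> depth 3 -> positive (opposite of gear 2)
  gear 4: meshes with gear 3 -> depth 4 -> negative (opposite of gear 3)
  gear 5: meshes with gear 1 -> depth 2 -> negative (opposite of gear 1)
  gear 6: meshes with gear 2 -> depth 3 -> positive (opposite of gear 2)
Queried indices 2, 3, 4, 5 -> negative, positive, negative, negative

Answer: negative positive negative negative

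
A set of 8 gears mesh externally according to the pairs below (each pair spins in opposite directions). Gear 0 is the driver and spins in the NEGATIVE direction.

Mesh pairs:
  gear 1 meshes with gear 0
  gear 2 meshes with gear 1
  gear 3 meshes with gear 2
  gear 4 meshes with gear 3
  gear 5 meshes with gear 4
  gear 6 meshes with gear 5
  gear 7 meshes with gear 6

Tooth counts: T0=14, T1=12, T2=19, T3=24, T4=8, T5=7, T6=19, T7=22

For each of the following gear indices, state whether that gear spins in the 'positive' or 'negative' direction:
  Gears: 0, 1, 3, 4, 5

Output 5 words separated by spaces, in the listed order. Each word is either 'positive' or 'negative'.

Gear 0 (driver): negative (depth 0)
  gear 1: meshes with gear 0 -> depth 1 -> positive (opposite of gear 0)
  gear 2: meshes with gear 1 -> depth 2 -> negative (opposite of gear 1)
  gear 3: meshes with gear 2 -> depth 3 -> positive (opposite of gear 2)
  gear 4: meshes with gear 3 -> depth 4 -> negative (opposite of gear 3)
  gear 5: meshes with gear 4 -> depth 5 -> positive (opposite of gear 4)
  gear 6: meshes with gear 5 -> depth 6 -> negative (opposite of gear 5)
  gear 7: meshes with gear 6 -> depth 7 -> positive (opposite of gear 6)
Queried indices 0, 1, 3, 4, 5 -> negative, positive, positive, negative, positive

Answer: negative positive positive negative positive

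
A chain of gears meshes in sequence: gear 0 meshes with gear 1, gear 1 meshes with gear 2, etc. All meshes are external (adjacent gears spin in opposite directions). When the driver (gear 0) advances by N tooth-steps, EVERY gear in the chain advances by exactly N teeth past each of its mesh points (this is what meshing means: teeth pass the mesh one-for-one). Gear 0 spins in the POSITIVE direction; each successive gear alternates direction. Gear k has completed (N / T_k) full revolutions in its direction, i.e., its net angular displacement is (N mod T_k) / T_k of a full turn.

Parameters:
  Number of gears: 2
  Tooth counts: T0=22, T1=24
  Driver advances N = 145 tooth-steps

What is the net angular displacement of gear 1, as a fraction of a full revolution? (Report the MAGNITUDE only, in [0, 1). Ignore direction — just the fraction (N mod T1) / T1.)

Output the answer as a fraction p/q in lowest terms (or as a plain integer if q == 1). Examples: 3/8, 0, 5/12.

Answer: 1/24

Derivation:
Chain of 2 gears, tooth counts: [22, 24]
  gear 0: T0=22, direction=positive, advance = 145 mod 22 = 13 teeth = 13/22 turn
  gear 1: T1=24, direction=negative, advance = 145 mod 24 = 1 teeth = 1/24 turn
Gear 1: 145 mod 24 = 1
Fraction = 1 / 24 = 1/24 (gcd(1,24)=1) = 1/24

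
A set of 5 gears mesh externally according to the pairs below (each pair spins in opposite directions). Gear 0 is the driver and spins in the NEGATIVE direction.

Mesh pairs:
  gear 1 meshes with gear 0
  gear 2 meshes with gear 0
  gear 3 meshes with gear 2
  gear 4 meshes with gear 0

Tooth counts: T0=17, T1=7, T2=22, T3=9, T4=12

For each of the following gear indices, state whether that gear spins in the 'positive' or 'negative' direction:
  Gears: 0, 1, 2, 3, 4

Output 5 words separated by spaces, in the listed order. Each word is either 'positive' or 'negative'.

Gear 0 (driver): negative (depth 0)
  gear 1: meshes with gear 0 -> depth 1 -> positive (opposite of gear 0)
  gear 2: meshes with gear 0 -> depth 1 -> positive (opposite of gear 0)
  gear 3: meshes with gear 2 -> depth 2 -> negative (opposite of gear 2)
  gear 4: meshes with gear 0 -> depth 1 -> positive (opposite of gear 0)
Queried indices 0, 1, 2, 3, 4 -> negative, positive, positive, negative, positive

Answer: negative positive positive negative positive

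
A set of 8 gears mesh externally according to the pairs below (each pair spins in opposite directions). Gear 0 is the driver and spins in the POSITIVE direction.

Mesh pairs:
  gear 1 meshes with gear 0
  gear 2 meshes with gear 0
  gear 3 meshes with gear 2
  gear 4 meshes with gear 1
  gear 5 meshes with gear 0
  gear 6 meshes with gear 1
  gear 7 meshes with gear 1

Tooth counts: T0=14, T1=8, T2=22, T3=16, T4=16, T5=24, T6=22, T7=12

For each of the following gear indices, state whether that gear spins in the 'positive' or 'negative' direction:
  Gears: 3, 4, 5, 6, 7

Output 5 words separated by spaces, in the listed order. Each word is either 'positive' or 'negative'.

Answer: positive positive negative positive positive

Derivation:
Gear 0 (driver): positive (depth 0)
  gear 1: meshes with gear 0 -> depth 1 -> negative (opposite of gear 0)
  gear 2: meshes with gear 0 -> depth 1 -> negative (opposite of gear 0)
  gear 3: meshes with gear 2 -> depth 2 -> positive (opposite of gear 2)
  gear 4: meshes with gear 1 -> depth 2 -> positive (opposite of gear 1)
  gear 5: meshes with gear 0 -> depth 1 -> negative (opposite of gear 0)
  gear 6: meshes with gear 1 -> depth 2 -> positive (opposite of gear 1)
  gear 7: meshes with gear 1 -> depth 2 -> positive (opposite of gear 1)
Queried indices 3, 4, 5, 6, 7 -> positive, positive, negative, positive, positive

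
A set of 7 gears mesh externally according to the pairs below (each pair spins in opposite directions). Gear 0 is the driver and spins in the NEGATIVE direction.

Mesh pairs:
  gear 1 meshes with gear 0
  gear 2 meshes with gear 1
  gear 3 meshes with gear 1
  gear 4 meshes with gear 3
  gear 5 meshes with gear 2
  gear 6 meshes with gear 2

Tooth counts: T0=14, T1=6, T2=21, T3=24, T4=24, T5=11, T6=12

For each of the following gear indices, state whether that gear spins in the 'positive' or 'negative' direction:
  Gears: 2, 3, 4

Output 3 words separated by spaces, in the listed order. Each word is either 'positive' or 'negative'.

Answer: negative negative positive

Derivation:
Gear 0 (driver): negative (depth 0)
  gear 1: meshes with gear 0 -> depth 1 -> positive (opposite of gear 0)
  gear 2: meshes with gear 1 -> depth 2 -> negative (opposite of gear 1)
  gear 3: meshes with gear 1 -> depth 2 -> negative (opposite of gear 1)
  gear 4: meshes with gear 3 -> depth 3 -> positive (opposite of gear 3)
  gear 5: meshes with gear 2 -> depth 3 -> positive (opposite of gear 2)
  gear 6: meshes with gear 2 -> depth 3 -> positive (opposite of gear 2)
Queried indices 2, 3, 4 -> negative, negative, positive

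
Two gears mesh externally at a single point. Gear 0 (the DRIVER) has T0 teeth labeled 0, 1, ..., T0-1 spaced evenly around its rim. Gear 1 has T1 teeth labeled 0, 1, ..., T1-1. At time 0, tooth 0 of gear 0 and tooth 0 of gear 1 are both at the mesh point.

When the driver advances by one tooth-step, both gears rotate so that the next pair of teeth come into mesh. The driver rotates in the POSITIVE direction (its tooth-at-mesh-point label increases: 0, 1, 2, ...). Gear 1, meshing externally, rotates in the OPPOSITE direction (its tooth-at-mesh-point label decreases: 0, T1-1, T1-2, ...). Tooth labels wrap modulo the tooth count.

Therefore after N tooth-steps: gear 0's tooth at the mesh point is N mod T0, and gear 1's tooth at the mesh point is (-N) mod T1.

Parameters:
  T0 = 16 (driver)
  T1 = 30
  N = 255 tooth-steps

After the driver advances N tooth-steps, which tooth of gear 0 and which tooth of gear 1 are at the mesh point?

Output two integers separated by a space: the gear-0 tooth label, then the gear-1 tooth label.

Gear 0 (driver, T0=16): tooth at mesh = N mod T0
  255 = 15 * 16 + 15, so 255 mod 16 = 15
  gear 0 tooth = 15
Gear 1 (driven, T1=30): tooth at mesh = (-N) mod T1
  255 = 8 * 30 + 15, so 255 mod 30 = 15
  (-255) mod 30 = (-15) mod 30 = 30 - 15 = 15
Mesh after 255 steps: gear-0 tooth 15 meets gear-1 tooth 15

Answer: 15 15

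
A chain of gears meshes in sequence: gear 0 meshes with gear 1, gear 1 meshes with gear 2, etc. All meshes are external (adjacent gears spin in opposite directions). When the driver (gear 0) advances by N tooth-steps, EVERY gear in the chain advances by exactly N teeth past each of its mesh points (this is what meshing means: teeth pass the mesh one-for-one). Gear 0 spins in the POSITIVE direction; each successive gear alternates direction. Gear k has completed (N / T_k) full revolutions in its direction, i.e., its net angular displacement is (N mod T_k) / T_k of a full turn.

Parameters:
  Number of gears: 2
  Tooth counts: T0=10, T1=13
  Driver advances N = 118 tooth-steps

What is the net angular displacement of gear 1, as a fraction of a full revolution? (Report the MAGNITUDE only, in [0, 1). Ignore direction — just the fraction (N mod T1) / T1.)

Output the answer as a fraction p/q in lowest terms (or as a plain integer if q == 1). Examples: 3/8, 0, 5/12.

Answer: 1/13

Derivation:
Chain of 2 gears, tooth counts: [10, 13]
  gear 0: T0=10, direction=positive, advance = 118 mod 10 = 8 teeth = 8/10 turn
  gear 1: T1=13, direction=negative, advance = 118 mod 13 = 1 teeth = 1/13 turn
Gear 1: 118 mod 13 = 1
Fraction = 1 / 13 = 1/13 (gcd(1,13)=1) = 1/13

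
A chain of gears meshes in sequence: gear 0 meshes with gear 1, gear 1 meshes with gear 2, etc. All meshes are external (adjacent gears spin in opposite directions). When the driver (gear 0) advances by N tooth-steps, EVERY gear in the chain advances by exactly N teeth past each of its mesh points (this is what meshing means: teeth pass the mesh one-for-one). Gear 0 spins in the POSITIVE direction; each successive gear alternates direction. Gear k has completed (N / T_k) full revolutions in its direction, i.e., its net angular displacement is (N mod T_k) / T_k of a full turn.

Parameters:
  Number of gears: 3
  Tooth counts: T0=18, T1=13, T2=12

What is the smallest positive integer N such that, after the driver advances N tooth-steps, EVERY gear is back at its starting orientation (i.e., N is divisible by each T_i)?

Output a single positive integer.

Answer: 468

Derivation:
Gear k returns to start when N is a multiple of T_k.
All gears at start simultaneously when N is a common multiple of [18, 13, 12]; the smallest such N is lcm(18, 13, 12).
Start: lcm = T0 = 18
Fold in T1=13: gcd(18, 13) = 1; lcm(18, 13) = 18 * 13 / 1 = 234 / 1 = 234
Fold in T2=12: gcd(234, 12) = 6; lcm(234, 12) = 234 * 12 / 6 = 2808 / 6 = 468
Full cycle length = 468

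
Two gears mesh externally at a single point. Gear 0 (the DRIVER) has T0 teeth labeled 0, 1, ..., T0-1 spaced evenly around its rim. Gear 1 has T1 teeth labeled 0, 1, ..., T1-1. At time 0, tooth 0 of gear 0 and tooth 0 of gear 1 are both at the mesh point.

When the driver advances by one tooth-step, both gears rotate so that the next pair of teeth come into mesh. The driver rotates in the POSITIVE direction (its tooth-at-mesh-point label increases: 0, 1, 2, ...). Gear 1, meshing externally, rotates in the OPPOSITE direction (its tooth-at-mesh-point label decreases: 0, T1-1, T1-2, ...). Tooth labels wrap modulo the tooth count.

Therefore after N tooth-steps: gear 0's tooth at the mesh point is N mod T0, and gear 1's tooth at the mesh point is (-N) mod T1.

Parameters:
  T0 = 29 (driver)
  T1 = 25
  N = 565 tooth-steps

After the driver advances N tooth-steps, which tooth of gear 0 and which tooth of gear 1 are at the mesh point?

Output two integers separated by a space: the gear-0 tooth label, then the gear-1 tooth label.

Gear 0 (driver, T0=29): tooth at mesh = N mod T0
  565 = 19 * 29 + 14, so 565 mod 29 = 14
  gear 0 tooth = 14
Gear 1 (driven, T1=25): tooth at mesh = (-N) mod T1
  565 = 22 * 25 + 15, so 565 mod 25 = 15
  (-565) mod 25 = (-15) mod 25 = 25 - 15 = 10
Mesh after 565 steps: gear-0 tooth 14 meets gear-1 tooth 10

Answer: 14 10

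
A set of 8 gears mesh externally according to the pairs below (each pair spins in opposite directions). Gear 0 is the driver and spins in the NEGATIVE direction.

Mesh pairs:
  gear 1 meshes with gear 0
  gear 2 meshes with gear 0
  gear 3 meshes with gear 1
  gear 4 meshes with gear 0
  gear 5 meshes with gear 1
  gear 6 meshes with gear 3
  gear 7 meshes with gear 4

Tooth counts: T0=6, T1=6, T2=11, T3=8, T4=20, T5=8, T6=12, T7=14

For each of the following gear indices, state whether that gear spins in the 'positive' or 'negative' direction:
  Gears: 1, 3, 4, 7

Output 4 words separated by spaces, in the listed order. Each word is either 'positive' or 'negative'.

Answer: positive negative positive negative

Derivation:
Gear 0 (driver): negative (depth 0)
  gear 1: meshes with gear 0 -> depth 1 -> positive (opposite of gear 0)
  gear 2: meshes with gear 0 -> depth 1 -> positive (opposite of gear 0)
  gear 3: meshes with gear 1 -> depth 2 -> negative (opposite of gear 1)
  gear 4: meshes with gear 0 -> depth 1 -> positive (opposite of gear 0)
  gear 5: meshes with gear 1 -> depth 2 -> negative (opposite of gear 1)
  gear 6: meshes with gear 3 -> depth 3 -> positive (opposite of gear 3)
  gear 7: meshes with gear 4 -> depth 2 -> negative (opposite of gear 4)
Queried indices 1, 3, 4, 7 -> positive, negative, positive, negative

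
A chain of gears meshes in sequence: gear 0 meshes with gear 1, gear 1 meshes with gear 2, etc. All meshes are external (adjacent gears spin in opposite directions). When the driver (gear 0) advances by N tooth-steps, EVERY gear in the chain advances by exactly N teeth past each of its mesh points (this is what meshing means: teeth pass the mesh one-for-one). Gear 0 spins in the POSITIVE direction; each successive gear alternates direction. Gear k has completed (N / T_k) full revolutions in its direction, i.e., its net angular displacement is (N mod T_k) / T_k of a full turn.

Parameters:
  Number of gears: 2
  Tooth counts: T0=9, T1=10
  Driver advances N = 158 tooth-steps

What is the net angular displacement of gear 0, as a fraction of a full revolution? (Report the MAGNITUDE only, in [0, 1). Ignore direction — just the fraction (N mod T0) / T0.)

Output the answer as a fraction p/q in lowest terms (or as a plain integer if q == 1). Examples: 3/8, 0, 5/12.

Chain of 2 gears, tooth counts: [9, 10]
  gear 0: T0=9, direction=positive, advance = 158 mod 9 = 5 teeth = 5/9 turn
  gear 1: T1=10, direction=negative, advance = 158 mod 10 = 8 teeth = 8/10 turn
Gear 0: 158 mod 9 = 5
Fraction = 5 / 9 = 5/9 (gcd(5,9)=1) = 5/9

Answer: 5/9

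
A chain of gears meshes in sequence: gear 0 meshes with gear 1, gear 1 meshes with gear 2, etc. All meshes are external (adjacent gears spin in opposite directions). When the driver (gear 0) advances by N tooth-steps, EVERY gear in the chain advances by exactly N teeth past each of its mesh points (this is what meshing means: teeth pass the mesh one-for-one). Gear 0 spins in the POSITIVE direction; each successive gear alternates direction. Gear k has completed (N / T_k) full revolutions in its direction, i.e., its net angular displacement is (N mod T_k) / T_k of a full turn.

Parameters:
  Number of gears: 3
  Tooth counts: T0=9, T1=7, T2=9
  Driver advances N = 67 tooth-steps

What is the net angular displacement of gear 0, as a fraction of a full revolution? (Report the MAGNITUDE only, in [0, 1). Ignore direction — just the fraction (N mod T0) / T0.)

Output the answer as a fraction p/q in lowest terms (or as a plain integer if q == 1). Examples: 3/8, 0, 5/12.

Answer: 4/9

Derivation:
Chain of 3 gears, tooth counts: [9, 7, 9]
  gear 0: T0=9, direction=positive, advance = 67 mod 9 = 4 teeth = 4/9 turn
  gear 1: T1=7, direction=negative, advance = 67 mod 7 = 4 teeth = 4/7 turn
  gear 2: T2=9, direction=positive, advance = 67 mod 9 = 4 teeth = 4/9 turn
Gear 0: 67 mod 9 = 4
Fraction = 4 / 9 = 4/9 (gcd(4,9)=1) = 4/9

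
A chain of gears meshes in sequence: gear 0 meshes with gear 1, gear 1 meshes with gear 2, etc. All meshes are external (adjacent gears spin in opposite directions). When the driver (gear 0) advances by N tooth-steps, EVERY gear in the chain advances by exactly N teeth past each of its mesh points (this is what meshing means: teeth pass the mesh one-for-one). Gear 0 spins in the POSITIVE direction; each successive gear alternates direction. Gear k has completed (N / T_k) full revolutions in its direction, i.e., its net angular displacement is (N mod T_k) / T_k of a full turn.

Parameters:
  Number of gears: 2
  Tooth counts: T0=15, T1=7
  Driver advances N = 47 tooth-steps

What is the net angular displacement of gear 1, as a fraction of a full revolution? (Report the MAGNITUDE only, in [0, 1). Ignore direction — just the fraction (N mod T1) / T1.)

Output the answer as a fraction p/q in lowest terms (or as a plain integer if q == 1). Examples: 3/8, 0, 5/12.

Answer: 5/7

Derivation:
Chain of 2 gears, tooth counts: [15, 7]
  gear 0: T0=15, direction=positive, advance = 47 mod 15 = 2 teeth = 2/15 turn
  gear 1: T1=7, direction=negative, advance = 47 mod 7 = 5 teeth = 5/7 turn
Gear 1: 47 mod 7 = 5
Fraction = 5 / 7 = 5/7 (gcd(5,7)=1) = 5/7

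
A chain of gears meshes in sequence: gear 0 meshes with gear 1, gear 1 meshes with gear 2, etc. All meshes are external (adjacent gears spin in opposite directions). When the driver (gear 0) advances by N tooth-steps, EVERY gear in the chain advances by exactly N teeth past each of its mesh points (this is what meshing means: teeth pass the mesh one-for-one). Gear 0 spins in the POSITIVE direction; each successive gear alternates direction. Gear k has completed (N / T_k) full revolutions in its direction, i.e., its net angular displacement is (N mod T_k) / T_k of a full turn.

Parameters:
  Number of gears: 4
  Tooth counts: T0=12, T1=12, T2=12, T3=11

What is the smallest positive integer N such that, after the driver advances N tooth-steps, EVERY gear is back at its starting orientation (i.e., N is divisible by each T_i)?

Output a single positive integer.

Answer: 132

Derivation:
Gear k returns to start when N is a multiple of T_k.
All gears at start simultaneously when N is a common multiple of [12, 12, 12, 11]; the smallest such N is lcm(12, 12, 12, 11).
Start: lcm = T0 = 12
Fold in T1=12: gcd(12, 12) = 12; lcm(12, 12) = 12 * 12 / 12 = 144 / 12 = 12
Fold in T2=12: gcd(12, 12) = 12; lcm(12, 12) = 12 * 12 / 12 = 144 / 12 = 12
Fold in T3=11: gcd(12, 11) = 1; lcm(12, 11) = 12 * 11 / 1 = 132 / 1 = 132
Full cycle length = 132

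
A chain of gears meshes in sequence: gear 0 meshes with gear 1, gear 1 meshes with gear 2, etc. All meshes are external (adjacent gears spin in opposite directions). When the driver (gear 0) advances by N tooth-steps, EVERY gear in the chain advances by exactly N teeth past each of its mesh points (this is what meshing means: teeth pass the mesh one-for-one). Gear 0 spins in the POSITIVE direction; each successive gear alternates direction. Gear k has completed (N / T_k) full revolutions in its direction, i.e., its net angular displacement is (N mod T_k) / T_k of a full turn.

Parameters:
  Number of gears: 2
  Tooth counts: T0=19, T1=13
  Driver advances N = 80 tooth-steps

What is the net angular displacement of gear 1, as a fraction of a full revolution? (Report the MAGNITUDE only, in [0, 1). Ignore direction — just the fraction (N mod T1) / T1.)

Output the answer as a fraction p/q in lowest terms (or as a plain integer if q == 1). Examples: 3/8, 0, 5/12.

Answer: 2/13

Derivation:
Chain of 2 gears, tooth counts: [19, 13]
  gear 0: T0=19, direction=positive, advance = 80 mod 19 = 4 teeth = 4/19 turn
  gear 1: T1=13, direction=negative, advance = 80 mod 13 = 2 teeth = 2/13 turn
Gear 1: 80 mod 13 = 2
Fraction = 2 / 13 = 2/13 (gcd(2,13)=1) = 2/13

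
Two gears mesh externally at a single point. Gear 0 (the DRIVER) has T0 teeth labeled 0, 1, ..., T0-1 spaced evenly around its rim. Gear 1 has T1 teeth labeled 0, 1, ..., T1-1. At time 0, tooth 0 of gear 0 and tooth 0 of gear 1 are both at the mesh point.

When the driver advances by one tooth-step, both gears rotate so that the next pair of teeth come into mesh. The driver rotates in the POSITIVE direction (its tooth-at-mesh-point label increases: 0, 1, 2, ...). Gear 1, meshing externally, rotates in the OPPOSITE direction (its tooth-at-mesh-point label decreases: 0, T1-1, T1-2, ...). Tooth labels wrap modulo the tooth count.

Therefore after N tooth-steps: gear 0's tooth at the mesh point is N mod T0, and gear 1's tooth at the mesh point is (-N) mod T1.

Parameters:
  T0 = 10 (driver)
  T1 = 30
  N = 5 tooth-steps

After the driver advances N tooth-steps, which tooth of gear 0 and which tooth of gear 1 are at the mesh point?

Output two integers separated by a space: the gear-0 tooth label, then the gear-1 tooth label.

Answer: 5 25

Derivation:
Gear 0 (driver, T0=10): tooth at mesh = N mod T0
  5 = 0 * 10 + 5, so 5 mod 10 = 5
  gear 0 tooth = 5
Gear 1 (driven, T1=30): tooth at mesh = (-N) mod T1
  5 = 0 * 30 + 5, so 5 mod 30 = 5
  (-5) mod 30 = (-5) mod 30 = 30 - 5 = 25
Mesh after 5 steps: gear-0 tooth 5 meets gear-1 tooth 25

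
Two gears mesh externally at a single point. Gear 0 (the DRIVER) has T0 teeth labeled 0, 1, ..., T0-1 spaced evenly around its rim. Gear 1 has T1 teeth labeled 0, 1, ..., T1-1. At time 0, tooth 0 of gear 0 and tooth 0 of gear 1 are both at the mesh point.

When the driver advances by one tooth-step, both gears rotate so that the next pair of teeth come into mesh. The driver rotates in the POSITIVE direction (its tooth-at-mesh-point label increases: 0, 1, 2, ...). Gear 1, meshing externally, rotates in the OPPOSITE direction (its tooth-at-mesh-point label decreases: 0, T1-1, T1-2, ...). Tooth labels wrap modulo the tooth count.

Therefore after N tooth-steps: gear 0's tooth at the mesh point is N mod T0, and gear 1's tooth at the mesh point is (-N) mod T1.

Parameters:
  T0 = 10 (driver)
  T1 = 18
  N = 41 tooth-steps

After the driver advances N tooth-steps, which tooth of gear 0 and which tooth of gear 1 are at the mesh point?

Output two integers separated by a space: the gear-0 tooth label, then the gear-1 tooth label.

Gear 0 (driver, T0=10): tooth at mesh = N mod T0
  41 = 4 * 10 + 1, so 41 mod 10 = 1
  gear 0 tooth = 1
Gear 1 (driven, T1=18): tooth at mesh = (-N) mod T1
  41 = 2 * 18 + 5, so 41 mod 18 = 5
  (-41) mod 18 = (-5) mod 18 = 18 - 5 = 13
Mesh after 41 steps: gear-0 tooth 1 meets gear-1 tooth 13

Answer: 1 13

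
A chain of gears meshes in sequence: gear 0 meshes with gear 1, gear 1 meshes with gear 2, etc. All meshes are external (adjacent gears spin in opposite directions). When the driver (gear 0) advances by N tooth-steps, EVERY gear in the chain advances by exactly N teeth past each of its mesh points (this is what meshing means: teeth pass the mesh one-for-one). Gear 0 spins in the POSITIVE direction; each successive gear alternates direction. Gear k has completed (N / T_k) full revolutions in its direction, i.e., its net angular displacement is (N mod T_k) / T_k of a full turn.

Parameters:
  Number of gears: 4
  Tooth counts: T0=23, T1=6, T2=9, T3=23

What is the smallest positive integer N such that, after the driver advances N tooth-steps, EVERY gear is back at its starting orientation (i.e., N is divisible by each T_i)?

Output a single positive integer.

Gear k returns to start when N is a multiple of T_k.
All gears at start simultaneously when N is a common multiple of [23, 6, 9, 23]; the smallest such N is lcm(23, 6, 9, 23).
Start: lcm = T0 = 23
Fold in T1=6: gcd(23, 6) = 1; lcm(23, 6) = 23 * 6 / 1 = 138 / 1 = 138
Fold in T2=9: gcd(138, 9) = 3; lcm(138, 9) = 138 * 9 / 3 = 1242 / 3 = 414
Fold in T3=23: gcd(414, 23) = 23; lcm(414, 23) = 414 * 23 / 23 = 9522 / 23 = 414
Full cycle length = 414

Answer: 414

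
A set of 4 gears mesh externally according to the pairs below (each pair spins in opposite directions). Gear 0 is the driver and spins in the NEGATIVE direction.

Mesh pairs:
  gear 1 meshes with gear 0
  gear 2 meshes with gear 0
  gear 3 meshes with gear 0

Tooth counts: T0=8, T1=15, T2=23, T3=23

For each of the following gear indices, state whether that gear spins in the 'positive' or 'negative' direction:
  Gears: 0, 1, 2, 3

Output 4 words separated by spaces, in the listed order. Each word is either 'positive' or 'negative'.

Answer: negative positive positive positive

Derivation:
Gear 0 (driver): negative (depth 0)
  gear 1: meshes with gear 0 -> depth 1 -> positive (opposite of gear 0)
  gear 2: meshes with gear 0 -> depth 1 -> positive (opposite of gear 0)
  gear 3: meshes with gear 0 -> depth 1 -> positive (opposite of gear 0)
Queried indices 0, 1, 2, 3 -> negative, positive, positive, positive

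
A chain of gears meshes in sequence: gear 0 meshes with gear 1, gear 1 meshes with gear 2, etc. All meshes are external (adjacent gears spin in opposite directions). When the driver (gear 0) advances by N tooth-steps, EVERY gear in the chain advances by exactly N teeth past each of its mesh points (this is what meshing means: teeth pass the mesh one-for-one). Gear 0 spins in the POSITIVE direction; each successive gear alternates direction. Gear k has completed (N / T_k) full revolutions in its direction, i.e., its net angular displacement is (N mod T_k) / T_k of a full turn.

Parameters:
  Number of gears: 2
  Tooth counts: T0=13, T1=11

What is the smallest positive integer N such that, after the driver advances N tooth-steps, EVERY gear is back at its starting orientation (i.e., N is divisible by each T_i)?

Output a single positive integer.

Answer: 143

Derivation:
Gear k returns to start when N is a multiple of T_k.
All gears at start simultaneously when N is a common multiple of [13, 11]; the smallest such N is lcm(13, 11).
Start: lcm = T0 = 13
Fold in T1=11: gcd(13, 11) = 1; lcm(13, 11) = 13 * 11 / 1 = 143 / 1 = 143
Full cycle length = 143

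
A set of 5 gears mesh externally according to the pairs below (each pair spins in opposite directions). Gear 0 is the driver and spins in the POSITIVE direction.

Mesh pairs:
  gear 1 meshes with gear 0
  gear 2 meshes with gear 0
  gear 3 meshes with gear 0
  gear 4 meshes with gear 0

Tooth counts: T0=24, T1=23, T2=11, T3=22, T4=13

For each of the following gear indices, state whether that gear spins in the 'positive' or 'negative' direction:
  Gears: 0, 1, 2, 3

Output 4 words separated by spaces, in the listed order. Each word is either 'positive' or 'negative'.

Gear 0 (driver): positive (depth 0)
  gear 1: meshes with gear 0 -> depth 1 -> negative (opposite of gear 0)
  gear 2: meshes with gear 0 -> depth 1 -> negative (opposite of gear 0)
  gear 3: meshes with gear 0 -> depth 1 -> negative (opposite of gear 0)
  gear 4: meshes with gear 0 -> depth 1 -> negative (opposite of gear 0)
Queried indices 0, 1, 2, 3 -> positive, negative, negative, negative

Answer: positive negative negative negative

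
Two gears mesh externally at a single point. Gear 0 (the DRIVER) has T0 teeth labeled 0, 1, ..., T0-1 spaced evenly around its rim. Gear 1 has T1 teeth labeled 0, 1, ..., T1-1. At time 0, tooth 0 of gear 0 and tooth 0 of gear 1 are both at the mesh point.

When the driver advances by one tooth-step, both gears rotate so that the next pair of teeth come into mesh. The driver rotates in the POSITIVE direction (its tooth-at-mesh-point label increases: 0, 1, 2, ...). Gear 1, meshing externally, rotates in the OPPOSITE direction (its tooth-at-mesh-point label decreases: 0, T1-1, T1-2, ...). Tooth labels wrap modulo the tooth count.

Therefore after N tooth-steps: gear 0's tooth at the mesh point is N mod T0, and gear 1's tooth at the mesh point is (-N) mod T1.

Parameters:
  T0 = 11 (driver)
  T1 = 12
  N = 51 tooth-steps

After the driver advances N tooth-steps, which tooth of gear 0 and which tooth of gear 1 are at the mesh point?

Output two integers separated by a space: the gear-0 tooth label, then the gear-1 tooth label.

Gear 0 (driver, T0=11): tooth at mesh = N mod T0
  51 = 4 * 11 + 7, so 51 mod 11 = 7
  gear 0 tooth = 7
Gear 1 (driven, T1=12): tooth at mesh = (-N) mod T1
  51 = 4 * 12 + 3, so 51 mod 12 = 3
  (-51) mod 12 = (-3) mod 12 = 12 - 3 = 9
Mesh after 51 steps: gear-0 tooth 7 meets gear-1 tooth 9

Answer: 7 9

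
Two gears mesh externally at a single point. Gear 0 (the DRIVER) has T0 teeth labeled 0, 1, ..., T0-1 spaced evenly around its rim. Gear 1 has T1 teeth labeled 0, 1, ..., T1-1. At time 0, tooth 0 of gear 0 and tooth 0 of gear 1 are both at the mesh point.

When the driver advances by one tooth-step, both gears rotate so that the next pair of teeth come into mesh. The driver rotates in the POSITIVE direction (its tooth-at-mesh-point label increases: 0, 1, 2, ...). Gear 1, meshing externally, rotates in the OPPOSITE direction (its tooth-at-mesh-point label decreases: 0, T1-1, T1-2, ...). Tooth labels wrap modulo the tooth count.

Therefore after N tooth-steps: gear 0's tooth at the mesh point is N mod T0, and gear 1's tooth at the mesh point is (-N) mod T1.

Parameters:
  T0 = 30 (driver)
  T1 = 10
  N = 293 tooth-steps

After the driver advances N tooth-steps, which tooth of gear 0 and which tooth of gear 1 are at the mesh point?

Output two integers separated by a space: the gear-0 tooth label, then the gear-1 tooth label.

Gear 0 (driver, T0=30): tooth at mesh = N mod T0
  293 = 9 * 30 + 23, so 293 mod 30 = 23
  gear 0 tooth = 23
Gear 1 (driven, T1=10): tooth at mesh = (-N) mod T1
  293 = 29 * 10 + 3, so 293 mod 10 = 3
  (-293) mod 10 = (-3) mod 10 = 10 - 3 = 7
Mesh after 293 steps: gear-0 tooth 23 meets gear-1 tooth 7

Answer: 23 7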